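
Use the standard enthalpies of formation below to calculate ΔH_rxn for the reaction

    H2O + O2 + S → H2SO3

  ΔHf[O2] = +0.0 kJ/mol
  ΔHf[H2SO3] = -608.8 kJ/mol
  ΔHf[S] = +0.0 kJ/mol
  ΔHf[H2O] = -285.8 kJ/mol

ΔH_rxn = -323.0 kJ/mol

ΔH°rxn = Σ nΔHf°(products) − Σ nΔHf°(reactants).
Products: 1·(-608.8) = -608.8
Reactants: 1·(-285.8) + 1·(+0.0) + 1·(+0.0) = -285.8
ΔH_rxn = (-608.8) − (-285.8) = -323.0 kJ/mol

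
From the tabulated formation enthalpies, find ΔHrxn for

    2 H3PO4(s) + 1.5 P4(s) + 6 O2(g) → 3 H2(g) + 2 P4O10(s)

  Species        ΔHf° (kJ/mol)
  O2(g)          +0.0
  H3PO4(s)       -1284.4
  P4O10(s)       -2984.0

ΔHrxn = -3399.2 kJ/mol

ΔH°rxn = Σ nΔHf°(products) − Σ nΔHf°(reactants).
Products: 3·(+0.0) + 2·(-2984.0) = -5968.0
Reactants: 2·(-1284.4) + 3/2·(+0.0) + 6·(+0.0) = -2568.8
ΔHrxn = (-5968.0) − (-2568.8) = -3399.2 kJ/mol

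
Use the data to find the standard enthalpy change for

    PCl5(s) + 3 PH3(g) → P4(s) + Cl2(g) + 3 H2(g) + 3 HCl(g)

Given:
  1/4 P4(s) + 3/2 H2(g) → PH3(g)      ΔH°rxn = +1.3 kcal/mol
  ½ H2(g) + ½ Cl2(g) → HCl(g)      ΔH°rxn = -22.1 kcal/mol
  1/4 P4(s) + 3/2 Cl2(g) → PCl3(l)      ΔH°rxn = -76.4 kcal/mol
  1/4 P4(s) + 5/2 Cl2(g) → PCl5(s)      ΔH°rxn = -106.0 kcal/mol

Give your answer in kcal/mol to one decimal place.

equation 1 reversed and × 3: (-3)·(+1.3) = -3.9 kcal/mol
equation 2 × 3: (3)·(-22.1) = -66.3 kcal/mol
equation 3: not needed.
equation 4 reversed: +106.0 kcal/mol
Combining the equations, ΔH°rxn = (-3)·(+1.3) + (3)·(-22.1) + (-1)·(-106.0) = 35.8 kcal/mol

ΔH°rxn = 35.8 kcal/mol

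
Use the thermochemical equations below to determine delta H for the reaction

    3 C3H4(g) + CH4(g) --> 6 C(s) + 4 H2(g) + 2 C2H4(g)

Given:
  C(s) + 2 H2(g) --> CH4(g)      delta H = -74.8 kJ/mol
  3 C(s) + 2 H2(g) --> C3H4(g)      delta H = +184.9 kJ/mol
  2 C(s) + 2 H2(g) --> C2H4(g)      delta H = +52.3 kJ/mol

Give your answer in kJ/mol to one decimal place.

equation 1 reversed (reverse to put CH4(g) on the reactant side): +74.8 kJ/mol
equation 2 reversed and × 3 (reverse to put C3H4(g) on the reactant side; scale by 3 for the 3 C3H4(g)): (-3)·(+184.9) = -554.7 kJ/mol
equation 3 × 2 (scale by 2 for the 2 C2H4(g)): (2)·(+52.3) = +104.6 kJ/mol
Since enthalpy is a state function, delta H = (-1)·(-74.8) + (-3)·(+184.9) + (2)·(+52.3) = -375.3 kJ/mol

delta H = -375.3 kJ/mol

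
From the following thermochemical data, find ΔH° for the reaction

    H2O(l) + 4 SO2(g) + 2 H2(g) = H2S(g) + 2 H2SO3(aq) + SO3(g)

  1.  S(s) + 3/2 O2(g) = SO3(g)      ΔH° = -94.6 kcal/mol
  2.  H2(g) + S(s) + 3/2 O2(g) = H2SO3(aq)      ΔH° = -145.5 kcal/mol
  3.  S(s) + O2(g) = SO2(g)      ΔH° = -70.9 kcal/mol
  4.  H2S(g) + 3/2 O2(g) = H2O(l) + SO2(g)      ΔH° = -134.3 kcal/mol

eq. 1 as written (SO3(g) already on the product side): -94.6 kcal/mol
eq. 2 × 2 (×2 to match 2 H2SO3(aq) in the target): (2)·(-145.5) = -291.0 kcal/mol
eq. 3 reversed and × 3: (-3)·(-70.9) = +212.7 kcal/mol
eq. 4 reversed (H2S(g) must end up as a product): +134.3 kcal/mol
Summing the manipulated equations, ΔH° = (1)·(-94.6) + (2)·(-145.5) + (-3)·(-70.9) + (-1)·(-134.3) = -38.6 kcal/mol

ΔH° = -38.6 kcal/mol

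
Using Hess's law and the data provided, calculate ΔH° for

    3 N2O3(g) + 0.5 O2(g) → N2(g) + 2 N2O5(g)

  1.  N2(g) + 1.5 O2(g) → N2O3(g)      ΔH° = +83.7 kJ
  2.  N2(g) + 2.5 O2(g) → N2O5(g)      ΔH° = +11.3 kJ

eq. 1 reversed and × 3: (-3)·(+83.7) = -251.1 kJ
eq. 2 × 2: (2)·(+11.3) = +22.6 kJ
ΔH° = (-3)·(+83.7) + (2)·(+11.3) = -228.5 kJ

ΔH° = -228.5 kJ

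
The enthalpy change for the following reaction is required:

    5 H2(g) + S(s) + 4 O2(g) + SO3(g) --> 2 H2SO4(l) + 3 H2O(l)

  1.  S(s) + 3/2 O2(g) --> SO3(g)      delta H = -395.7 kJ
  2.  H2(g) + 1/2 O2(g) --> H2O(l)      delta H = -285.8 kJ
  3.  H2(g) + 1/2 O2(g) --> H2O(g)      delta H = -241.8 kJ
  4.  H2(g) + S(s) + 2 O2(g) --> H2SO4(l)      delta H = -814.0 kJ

delta H = -2089.7 kJ

eq. 1 reversed: +395.7 kJ
eq. 2 × 3: (3)·(-285.8) = -857.4 kJ
eq. 3: not needed.
eq. 4 × 2: (2)·(-814.0) = -1628.0 kJ
Since enthalpy is a state function, delta H = (+395.7) + (-857.4) + (-1628.0) = -2089.7 kJ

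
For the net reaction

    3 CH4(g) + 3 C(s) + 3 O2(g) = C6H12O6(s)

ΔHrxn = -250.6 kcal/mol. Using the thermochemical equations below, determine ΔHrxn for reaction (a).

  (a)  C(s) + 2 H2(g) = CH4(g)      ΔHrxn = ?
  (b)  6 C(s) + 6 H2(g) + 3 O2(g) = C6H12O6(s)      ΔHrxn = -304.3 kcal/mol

ΔHrxn = -17.9 kcal/mol

(a) reversed and × 3 (CH4(g) must end up as a reactant; ×3 to match 3 CH4(g) in the target): contributes −3·x
(b) as written (C6H12O6(s) already on the product side): -304.3 kcal/mol
-250.6 = (-304.3) − 3·x
x = (-250.6 − (-304.3)) / (-3) = -17.9 kcal/mol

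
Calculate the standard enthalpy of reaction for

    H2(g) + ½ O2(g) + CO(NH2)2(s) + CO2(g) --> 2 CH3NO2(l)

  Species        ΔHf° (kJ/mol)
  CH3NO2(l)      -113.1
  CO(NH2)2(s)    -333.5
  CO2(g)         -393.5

Products: 2·(-113.1) = -226.2
Reactants: 1·(+0.0) + 1/2·(+0.0) + 1·(-333.5) + 1·(-393.5) = -727.0
ΔH_rxn = (-226.2) − (-727.0) = 500.8 kJ/mol

ΔH_rxn = 500.8 kJ/mol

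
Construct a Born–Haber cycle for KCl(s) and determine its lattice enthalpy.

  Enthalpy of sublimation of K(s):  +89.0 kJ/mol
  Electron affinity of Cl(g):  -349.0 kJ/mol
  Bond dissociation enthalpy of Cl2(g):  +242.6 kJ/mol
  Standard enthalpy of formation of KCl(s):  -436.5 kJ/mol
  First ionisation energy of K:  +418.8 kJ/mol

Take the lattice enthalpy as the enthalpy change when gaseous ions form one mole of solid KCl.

U = -716.6 kJ/mol

ΔHf° = 1·ΔHsub + 1·(ΣIE) + 1/2·D(Cl2) + 1·EA + U
-436.5 = 1·(+89.0) + 1·(+418.8) + 1/2·(+242.6) + 1·(-349.0) + U
U = -436.5 − (+280.1) = -716.6 kJ/mol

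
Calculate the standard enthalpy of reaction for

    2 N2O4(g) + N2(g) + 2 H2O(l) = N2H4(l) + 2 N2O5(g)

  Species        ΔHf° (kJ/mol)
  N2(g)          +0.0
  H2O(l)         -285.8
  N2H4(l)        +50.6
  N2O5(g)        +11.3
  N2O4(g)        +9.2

Products: 1·(+50.6) + 2·(+11.3) = +73.2
Reactants: 2·(+9.2) + 1·(+0.0) + 2·(-285.8) = -553.2
ΔH_rxn = (+73.2) − (-553.2) = 626.4 kJ/mol

ΔH_rxn = 626.4 kJ/mol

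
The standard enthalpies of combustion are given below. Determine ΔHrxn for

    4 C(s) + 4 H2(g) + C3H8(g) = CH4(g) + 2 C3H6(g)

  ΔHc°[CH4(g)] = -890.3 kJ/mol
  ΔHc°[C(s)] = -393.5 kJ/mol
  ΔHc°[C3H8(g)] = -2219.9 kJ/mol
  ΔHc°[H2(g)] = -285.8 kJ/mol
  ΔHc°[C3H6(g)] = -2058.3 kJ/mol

Using ΔH = Σ nΔHc°(reactants) − Σ nΔHc°(products):
= [4·(-393.5) + 4·(-285.8) + 1·(-2219.9)] − [1·(-890.3) + 2·(-2058.3)]
= 69.8 kJ/mol

ΔHrxn = 69.8 kJ/mol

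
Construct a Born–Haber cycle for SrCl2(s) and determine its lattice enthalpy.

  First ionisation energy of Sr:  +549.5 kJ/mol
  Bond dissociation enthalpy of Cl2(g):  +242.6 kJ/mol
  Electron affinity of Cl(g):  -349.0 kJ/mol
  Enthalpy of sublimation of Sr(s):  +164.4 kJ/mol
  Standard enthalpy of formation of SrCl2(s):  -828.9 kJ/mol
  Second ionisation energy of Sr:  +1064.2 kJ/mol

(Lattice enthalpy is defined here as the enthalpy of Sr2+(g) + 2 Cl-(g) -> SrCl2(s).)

U = -2151.6 kJ/mol

ΔHf° = 1·ΔHsub + 1·(ΣIE) + 1·D(Cl2) + 2·EA + U
-828.9 = 1·(+164.4) + 1·(+1613.7) + 1·(+242.6) + 2·(-349.0) + U
U = -828.9 − (+1322.7) = -2151.6 kJ/mol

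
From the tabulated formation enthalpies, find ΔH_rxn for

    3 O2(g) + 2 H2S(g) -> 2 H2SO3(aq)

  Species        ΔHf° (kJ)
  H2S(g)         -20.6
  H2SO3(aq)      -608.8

ΔH_rxn = -1176.4 kJ

ΔH°rxn = Σ nΔHf°(products) − Σ nΔHf°(reactants).
Products: 2·(-608.8) = -1217.6
Reactants: 3·(+0.0) + 2·(-20.6) = -41.2
ΔH_rxn = (-1217.6) − (-41.2) = -1176.4 kJ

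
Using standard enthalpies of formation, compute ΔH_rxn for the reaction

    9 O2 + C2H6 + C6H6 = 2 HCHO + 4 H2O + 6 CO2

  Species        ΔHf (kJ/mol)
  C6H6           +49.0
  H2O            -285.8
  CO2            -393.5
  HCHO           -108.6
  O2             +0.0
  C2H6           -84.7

ΔH_rxn = -3685.7 kJ/mol

ΔH°rxn = Σ nΔHf°(products) − Σ nΔHf°(reactants).
Products: 2·(-108.6) + 4·(-285.8) + 6·(-393.5) = -3721.4
Reactants: 9·(+0.0) + 1·(-84.7) + 1·(+49.0) = -35.7
ΔH_rxn = (-3721.4) − (-35.7) = -3685.7 kJ/mol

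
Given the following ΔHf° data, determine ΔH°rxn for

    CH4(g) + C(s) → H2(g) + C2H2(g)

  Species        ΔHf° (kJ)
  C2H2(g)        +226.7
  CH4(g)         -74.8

ΔH°rxn = 301.5 kJ

Products: 1·(+0.0) + 1·(+226.7) = +226.7
Reactants: 1·(-74.8) + 1·(+0.0) = -74.8
ΔH°rxn = (+226.7) − (-74.8) = 301.5 kJ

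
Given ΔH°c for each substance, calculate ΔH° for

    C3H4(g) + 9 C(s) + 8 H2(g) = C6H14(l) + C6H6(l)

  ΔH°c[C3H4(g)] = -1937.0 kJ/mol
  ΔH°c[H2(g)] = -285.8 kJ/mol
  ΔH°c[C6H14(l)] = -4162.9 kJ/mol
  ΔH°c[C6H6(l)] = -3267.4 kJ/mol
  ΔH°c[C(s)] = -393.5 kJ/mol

ΔH° = -334.6 kJ/mol

With combustion enthalpies, reactants minus products:
= [1·(-1937.0) + 9·(-393.5) + 8·(-285.8)] − [1·(-4162.9) + 1·(-3267.4)]
= -334.6 kJ/mol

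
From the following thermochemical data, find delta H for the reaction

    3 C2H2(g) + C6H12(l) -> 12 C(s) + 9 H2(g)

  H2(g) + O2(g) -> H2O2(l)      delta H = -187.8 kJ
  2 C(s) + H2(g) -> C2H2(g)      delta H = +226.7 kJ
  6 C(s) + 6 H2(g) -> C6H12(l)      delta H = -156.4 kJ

equation 1: not needed (O2(g) appears nowhere else).
equation 2 reversed and × 3 (C2H2(g) must end up as a reactant; scale by 3 for the 3 C2H2(g)): (-3)·(+226.7) = -680.1 kJ
equation 3 reversed (C6H12(l) must end up as a reactant): +156.4 kJ
Summing the manipulated equations, delta H = (-3)·(+226.7) + (-1)·(-156.4) = -523.7 kJ

delta H = -523.7 kJ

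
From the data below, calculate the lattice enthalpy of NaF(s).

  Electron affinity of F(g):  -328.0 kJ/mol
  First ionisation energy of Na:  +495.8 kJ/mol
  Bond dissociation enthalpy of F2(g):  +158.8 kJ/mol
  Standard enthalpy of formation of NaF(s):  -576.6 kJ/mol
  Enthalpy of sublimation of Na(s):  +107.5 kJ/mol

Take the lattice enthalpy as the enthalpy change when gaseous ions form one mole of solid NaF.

ΔHf° = 1·ΔHsub + 1·(ΣIE) + 1/2·D(F2) + 1·EA + U
-576.6 = 1·(+107.5) + 1·(+495.8) + 1/2·(+158.8) + 1·(-328.0) + U
U = -576.6 − (+354.7) = -931.3 kJ/mol

U = -931.3 kJ/mol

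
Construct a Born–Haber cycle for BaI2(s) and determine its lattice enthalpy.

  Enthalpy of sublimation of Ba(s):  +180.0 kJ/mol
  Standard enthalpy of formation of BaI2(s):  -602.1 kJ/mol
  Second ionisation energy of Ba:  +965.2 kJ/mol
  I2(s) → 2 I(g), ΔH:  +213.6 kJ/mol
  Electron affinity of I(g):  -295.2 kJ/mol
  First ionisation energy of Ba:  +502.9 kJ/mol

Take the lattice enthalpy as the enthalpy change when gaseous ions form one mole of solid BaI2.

ΔHf° = 1·ΔHsub + 1·(ΣIE) + 1·D(I2) + 2·EA + U
-602.1 = 1·(+180.0) + 1·(+1468.1) + 1·(+213.6) + 2·(-295.2) + U
U = -602.1 − (+1271.3) = -1873.4 kJ/mol

U = -1873.4 kJ/mol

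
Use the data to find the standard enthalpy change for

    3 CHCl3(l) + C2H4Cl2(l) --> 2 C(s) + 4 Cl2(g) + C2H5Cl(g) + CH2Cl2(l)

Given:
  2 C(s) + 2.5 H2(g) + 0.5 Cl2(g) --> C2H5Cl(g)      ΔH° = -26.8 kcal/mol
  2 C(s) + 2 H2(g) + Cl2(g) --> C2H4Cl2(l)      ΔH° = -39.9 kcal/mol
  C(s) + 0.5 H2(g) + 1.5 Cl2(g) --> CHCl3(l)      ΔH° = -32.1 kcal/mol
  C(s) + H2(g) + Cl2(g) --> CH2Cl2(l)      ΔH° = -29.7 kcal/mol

equation 1 as written: -26.8 kcal/mol
equation 2 reversed: +39.9 kcal/mol
equation 3 reversed and × 3: (-3)·(-32.1) = +96.3 kcal/mol
equation 4 as written: -29.7 kcal/mol
ΔH° = (1)·(-26.8) + (-1)·(-39.9) + (-3)·(-32.1) + (1)·(-29.7) = 79.7 kcal/mol

ΔH° = 79.7 kcal/mol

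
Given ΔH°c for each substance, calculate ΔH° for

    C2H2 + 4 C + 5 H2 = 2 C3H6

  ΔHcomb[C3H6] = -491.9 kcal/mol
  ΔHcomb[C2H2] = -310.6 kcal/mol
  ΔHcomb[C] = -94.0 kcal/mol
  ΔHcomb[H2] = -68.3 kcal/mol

Using ΔH = Σ nΔHc°(reactants) − Σ nΔHc°(products):
= [1·(-310.6) + 4·(-94.0) + 5·(-68.3)] − [2·(-491.9)]
= -44.3 kcal/mol

ΔH° = -44.3 kcal/mol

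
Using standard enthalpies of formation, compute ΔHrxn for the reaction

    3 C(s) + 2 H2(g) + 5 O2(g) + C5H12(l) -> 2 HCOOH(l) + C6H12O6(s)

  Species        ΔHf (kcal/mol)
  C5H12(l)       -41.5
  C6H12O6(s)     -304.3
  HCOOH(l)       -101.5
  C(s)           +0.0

ΔHrxn = -465.8 kcal/mol

Products: 2·(-101.5) + 1·(-304.3) = -507.3
Reactants: 3·(+0.0) + 2·(+0.0) + 5·(+0.0) + 1·(-41.5) = -41.5
ΔHrxn = (-507.3) − (-41.5) = -465.8 kcal/mol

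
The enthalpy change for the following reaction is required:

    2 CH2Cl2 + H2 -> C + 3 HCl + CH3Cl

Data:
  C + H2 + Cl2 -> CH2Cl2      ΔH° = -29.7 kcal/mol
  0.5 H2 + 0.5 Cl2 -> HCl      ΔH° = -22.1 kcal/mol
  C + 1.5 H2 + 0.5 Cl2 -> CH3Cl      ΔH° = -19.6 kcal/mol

ΔH° = -26.5 kcal/mol

equation 1 reversed and × 2: (-2)·(-29.7) = +59.4 kcal/mol
equation 2 × 3: (3)·(-22.1) = -66.3 kcal/mol
equation 3 as written: -19.6 kcal/mol
By Hess's law, ΔH° = (-2)·(-29.7) + (3)·(-22.1) + (1)·(-19.6) = -26.5 kcal/mol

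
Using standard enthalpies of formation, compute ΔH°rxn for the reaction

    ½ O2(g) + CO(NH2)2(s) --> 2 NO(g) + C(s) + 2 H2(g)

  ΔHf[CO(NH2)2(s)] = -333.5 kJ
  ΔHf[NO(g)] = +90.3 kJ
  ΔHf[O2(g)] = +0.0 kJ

ΔH°rxn = 514.1 kJ

Products: 2·(+90.3) + 1·(+0.0) + 2·(+0.0) = +180.6
Reactants: 1/2·(+0.0) + 1·(-333.5) = -333.5
ΔH°rxn = (+180.6) − (-333.5) = 514.1 kJ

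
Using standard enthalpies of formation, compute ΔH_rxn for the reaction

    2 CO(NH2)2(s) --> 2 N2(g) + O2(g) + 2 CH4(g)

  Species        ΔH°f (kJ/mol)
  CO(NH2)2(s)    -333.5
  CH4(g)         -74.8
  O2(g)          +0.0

ΔH°rxn = Σ nΔHf°(products) − Σ nΔHf°(reactants).
Products: 2·(+0.0) + 1·(+0.0) + 2·(-74.8) = -149.6
Reactants: 2·(-333.5) = -667.0
ΔH_rxn = (-149.6) − (-667.0) = 517.4 kJ/mol

ΔH_rxn = 517.4 kJ/mol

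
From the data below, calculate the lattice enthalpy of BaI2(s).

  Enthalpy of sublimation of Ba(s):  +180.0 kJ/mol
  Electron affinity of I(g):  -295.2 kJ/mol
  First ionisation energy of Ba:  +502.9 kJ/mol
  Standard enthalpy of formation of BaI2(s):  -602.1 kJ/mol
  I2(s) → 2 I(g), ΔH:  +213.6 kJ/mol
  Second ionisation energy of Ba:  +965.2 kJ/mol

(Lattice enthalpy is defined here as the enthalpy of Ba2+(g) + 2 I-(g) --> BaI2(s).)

U = -1873.4 kJ/mol

ΔHf° = 1·ΔHsub + 1·(ΣIE) + 1·D(I2) + 2·EA + U
-602.1 = 1·(+180.0) + 1·(+1468.1) + 1·(+213.6) + 2·(-295.2) + U
U = -602.1 − (+1271.3) = -1873.4 kJ/mol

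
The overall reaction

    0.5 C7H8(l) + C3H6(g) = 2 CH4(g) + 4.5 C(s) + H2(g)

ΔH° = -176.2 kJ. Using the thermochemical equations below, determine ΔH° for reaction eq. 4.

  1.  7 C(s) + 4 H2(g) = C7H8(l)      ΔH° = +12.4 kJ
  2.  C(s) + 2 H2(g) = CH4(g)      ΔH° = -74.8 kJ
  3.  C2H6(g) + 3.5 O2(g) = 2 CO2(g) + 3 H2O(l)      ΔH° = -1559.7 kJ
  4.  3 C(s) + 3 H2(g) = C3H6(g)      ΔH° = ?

eq. 1 reversed and × 1/2: (-1/2)·(+12.4) = -6.2 kJ
eq. 2 × 2: (2)·(-74.8) = -149.6 kJ
eq. 3: not needed.
eq. 4 reversed: contributes −x
-176.2 = (-6.2) + (-149.6) − x
x = (-176.2 − (-155.8)) / (-1) = 20.4 kJ

ΔH° = 20.4 kJ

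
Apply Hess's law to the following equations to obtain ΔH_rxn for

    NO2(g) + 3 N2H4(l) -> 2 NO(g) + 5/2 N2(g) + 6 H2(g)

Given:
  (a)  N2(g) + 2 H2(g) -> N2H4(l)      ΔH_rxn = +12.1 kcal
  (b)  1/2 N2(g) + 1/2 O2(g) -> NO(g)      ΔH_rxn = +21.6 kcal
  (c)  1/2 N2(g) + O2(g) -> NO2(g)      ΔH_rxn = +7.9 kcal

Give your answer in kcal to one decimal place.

ΔH_rxn = -1.0 kcal

(a) reversed and × 3: (-3)·(+12.1) = -36.3 kcal
(b) × 2: (2)·(+21.6) = +43.2 kcal
(c) reversed: -7.9 kcal
Summing the manipulated equations, ΔH_rxn = (-3)·(+12.1) + (2)·(+21.6) + (-1)·(+7.9) = -1.0 kcal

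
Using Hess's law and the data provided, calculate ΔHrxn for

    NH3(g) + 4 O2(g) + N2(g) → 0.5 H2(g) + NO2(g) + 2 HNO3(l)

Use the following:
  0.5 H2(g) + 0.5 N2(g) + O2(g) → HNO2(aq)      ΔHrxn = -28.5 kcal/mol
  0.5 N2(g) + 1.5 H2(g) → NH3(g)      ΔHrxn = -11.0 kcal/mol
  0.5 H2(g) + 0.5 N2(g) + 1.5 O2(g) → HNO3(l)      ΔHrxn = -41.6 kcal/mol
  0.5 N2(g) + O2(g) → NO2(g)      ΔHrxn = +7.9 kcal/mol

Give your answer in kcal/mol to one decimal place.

ΔHrxn = -64.3 kcal/mol

equation 1: not needed.
equation 2 reversed: +11.0 kcal/mol
equation 3 × 2: (2)·(-41.6) = -83.2 kcal/mol
equation 4 as written: +7.9 kcal/mol
Summing the manipulated equations, ΔHrxn = (+11.0) + (-83.2) + (+7.9) = -64.3 kcal/mol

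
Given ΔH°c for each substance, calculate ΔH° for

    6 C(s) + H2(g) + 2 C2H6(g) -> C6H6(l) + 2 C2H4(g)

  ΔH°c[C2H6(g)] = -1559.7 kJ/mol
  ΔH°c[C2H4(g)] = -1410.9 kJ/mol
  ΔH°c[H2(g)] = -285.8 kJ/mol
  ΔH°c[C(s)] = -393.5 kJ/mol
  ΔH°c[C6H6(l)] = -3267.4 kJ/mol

ΔH° = 323.0 kJ/mol

Using ΔH = Σ nΔHc°(reactants) − Σ nΔHc°(products):
= [6·(-393.5) + 1·(-285.8) + 2·(-1559.7)] − [1·(-3267.4) + 2·(-1410.9)]
= 323.0 kJ/mol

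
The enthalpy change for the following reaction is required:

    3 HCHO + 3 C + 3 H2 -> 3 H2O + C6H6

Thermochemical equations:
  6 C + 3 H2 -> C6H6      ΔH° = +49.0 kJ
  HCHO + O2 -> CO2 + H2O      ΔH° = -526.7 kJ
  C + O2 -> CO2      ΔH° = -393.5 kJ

ΔH° = -350.6 kJ

equation 1 as written (C6H6 already on the product side): +49.0 kJ
equation 2 × 3 (×3 to match 3 HCHO in the target): (3)·(-526.7) = -1580.1 kJ
equation 3 reversed and × 3: (-3)·(-393.5) = +1180.5 kJ
Since enthalpy is a state function, ΔH° = (+49.0) + (-1580.1) + (+1180.5) = -350.6 kJ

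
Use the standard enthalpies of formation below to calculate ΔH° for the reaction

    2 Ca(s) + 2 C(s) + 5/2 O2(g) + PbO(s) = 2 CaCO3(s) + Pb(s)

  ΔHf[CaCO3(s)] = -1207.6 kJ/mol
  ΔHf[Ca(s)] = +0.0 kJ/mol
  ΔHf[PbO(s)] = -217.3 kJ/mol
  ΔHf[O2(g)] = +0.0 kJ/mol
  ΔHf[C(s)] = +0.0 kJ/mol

Products: 2·(-1207.6) + 1·(+0.0) = -2415.2
Reactants: 2·(+0.0) + 2·(+0.0) + 5/2·(+0.0) + 1·(-217.3) = -217.3
ΔH° = (-2415.2) − (-217.3) = -2197.9 kJ/mol

ΔH° = -2197.9 kJ/mol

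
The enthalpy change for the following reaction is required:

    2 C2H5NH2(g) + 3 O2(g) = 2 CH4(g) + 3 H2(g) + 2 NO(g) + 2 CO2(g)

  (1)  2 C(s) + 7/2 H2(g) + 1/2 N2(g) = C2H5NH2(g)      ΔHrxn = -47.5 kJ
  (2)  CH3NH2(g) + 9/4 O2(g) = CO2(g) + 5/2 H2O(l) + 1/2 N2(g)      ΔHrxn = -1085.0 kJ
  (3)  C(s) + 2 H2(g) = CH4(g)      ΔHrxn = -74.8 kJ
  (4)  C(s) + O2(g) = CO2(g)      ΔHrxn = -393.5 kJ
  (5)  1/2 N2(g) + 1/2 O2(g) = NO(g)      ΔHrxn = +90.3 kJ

ΔHrxn = -661.0 kJ

(1) reversed and × 2: (-2)·(-47.5) = +95.0 kJ
(2): not needed.
(3) × 2: (2)·(-74.8) = -149.6 kJ
(4) × 2: (2)·(-393.5) = -787.0 kJ
(5) × 2: (2)·(+90.3) = +180.6 kJ
ΔHrxn = (+95.0) + (-149.6) + (-787.0) + (+180.6) = -661.0 kJ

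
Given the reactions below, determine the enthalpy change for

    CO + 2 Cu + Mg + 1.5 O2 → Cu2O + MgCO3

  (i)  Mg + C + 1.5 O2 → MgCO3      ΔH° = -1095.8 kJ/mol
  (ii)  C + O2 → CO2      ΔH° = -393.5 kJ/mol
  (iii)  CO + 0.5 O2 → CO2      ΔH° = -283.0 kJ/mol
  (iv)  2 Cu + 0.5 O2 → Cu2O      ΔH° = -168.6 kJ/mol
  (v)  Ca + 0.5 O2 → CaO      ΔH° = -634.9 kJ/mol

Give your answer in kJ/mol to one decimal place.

ΔH° = -1153.9 kJ/mol

(i) as written: -1095.8 kJ/mol
(ii) reversed: +393.5 kJ/mol
(iii) as written: -283.0 kJ/mol
(iv) as written: -168.6 kJ/mol
(v): not needed.
ΔH° = (1)·(-1095.8) + (-1)·(-393.5) + (1)·(-283.0) + (1)·(-168.6) = -1153.9 kJ/mol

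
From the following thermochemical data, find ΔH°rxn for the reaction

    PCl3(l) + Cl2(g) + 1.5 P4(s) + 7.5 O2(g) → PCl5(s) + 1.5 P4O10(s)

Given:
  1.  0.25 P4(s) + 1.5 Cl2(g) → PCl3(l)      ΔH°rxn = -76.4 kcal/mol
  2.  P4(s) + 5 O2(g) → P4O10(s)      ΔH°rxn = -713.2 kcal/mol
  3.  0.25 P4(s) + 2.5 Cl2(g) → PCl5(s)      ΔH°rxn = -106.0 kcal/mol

eq. 1 reversed: +76.4 kcal/mol
eq. 2 × 3/2: (3/2)·(-713.2) = -1069.8 kcal/mol
eq. 3 as written: -106.0 kcal/mol
Combining the equations, ΔH°rxn = (+76.4) + (-1069.8) + (-106.0) = -1099.4 kcal/mol

ΔH°rxn = -1099.4 kcal/mol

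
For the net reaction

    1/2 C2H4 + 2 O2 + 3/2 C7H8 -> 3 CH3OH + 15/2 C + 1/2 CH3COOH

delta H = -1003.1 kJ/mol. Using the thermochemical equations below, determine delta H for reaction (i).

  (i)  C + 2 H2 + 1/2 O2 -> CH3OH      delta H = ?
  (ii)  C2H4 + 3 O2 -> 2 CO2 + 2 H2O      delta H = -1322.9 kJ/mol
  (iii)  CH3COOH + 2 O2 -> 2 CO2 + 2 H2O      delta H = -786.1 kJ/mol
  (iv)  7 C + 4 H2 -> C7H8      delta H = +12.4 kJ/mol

delta H = -238.7 kJ/mol

(i) × 3: contributes 3·x
(ii) × 1/2: (1/2)·(-1322.9) = -661.45 kJ/mol
(iii) reversed and × 1/2: (-1/2)·(-786.1) = +393.05 kJ/mol
(iv) reversed and × 3/2: (-3/2)·(+12.4) = -18.6 kJ/mol
-1003.1 = (-661.45) + (+393.05) + (-18.6) + 3·x
x = (-1003.1 − (-287.0)) / (3) = -238.7 kJ/mol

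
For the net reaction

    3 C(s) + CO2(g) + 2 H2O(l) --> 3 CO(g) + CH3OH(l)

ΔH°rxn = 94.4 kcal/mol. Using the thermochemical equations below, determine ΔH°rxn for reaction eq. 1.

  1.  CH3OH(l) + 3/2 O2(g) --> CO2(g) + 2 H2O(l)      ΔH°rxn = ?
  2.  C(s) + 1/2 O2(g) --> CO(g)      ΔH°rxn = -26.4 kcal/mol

ΔH°rxn = -173.6 kcal/mol

eq. 1 reversed (reverse to put CH3OH(l) on the product side): contributes −x
eq. 2 × 3 (scale by 3 for the 3 CO(g)): (3)·(-26.4) = -79.2 kcal/mol
+94.4 = (-79.2) − x
x = (+94.4 − (-79.2)) / (-1) = -173.6 kcal/mol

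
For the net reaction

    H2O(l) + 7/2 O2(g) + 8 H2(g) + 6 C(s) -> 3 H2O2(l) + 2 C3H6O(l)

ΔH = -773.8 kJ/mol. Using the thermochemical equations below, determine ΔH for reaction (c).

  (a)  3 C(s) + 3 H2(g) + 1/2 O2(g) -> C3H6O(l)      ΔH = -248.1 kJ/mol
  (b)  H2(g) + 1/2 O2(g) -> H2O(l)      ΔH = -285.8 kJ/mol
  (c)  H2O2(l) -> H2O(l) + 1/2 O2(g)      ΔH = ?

(a) × 2: (2)·(-248.1) = -496.2 kJ/mol
(b) × 2: (2)·(-285.8) = -571.6 kJ/mol
(c) reversed and × 3: contributes −3·x
-773.8 = (-496.2) + (-571.6) − 3·x
x = (-773.8 − (-1067.8)) / (-3) = -98.0 kJ/mol

ΔH = -98.0 kJ/mol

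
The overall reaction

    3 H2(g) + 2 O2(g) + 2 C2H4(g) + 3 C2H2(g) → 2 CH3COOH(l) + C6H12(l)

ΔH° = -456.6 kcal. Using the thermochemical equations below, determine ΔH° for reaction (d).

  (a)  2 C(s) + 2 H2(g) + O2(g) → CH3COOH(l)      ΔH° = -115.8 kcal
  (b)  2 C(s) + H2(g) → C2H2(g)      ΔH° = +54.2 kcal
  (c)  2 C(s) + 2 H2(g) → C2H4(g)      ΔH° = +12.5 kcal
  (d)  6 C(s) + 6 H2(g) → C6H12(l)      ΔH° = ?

ΔH° = -37.4 kcal

(a) × 2: (2)·(-115.8) = -231.6 kcal
(b) reversed and × 3: (-3)·(+54.2) = -162.6 kcal
(c) reversed and × 2: (-2)·(+12.5) = -25.0 kcal
(d) as written: contributes x
-456.6 = (-231.6) + (-162.6) + (-25.0) + x
x = (-456.6 − (-419.2)) / (1) = -37.4 kcal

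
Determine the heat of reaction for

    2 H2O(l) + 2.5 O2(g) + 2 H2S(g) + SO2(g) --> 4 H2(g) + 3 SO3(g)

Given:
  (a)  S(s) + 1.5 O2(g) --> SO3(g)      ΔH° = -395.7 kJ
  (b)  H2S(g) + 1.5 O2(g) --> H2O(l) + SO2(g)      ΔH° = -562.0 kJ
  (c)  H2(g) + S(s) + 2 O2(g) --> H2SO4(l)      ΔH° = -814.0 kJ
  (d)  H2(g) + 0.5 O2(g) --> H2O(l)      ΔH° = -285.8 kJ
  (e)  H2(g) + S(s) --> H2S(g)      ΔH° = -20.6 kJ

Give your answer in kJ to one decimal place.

(a) × 3: (3)·(-395.7) = -1187.1 kJ
(b) reversed: +562.0 kJ
(c): not needed.
(d) reversed: +285.8 kJ
(e) reversed and × 3: (-3)·(-20.6) = +61.8 kJ
Summing the manipulated equations, ΔH° = (3)·(-395.7) + (-1)·(-562.0) + (-1)·(-285.8) + (-3)·(-20.6) = -277.5 kJ

ΔH° = -277.5 kJ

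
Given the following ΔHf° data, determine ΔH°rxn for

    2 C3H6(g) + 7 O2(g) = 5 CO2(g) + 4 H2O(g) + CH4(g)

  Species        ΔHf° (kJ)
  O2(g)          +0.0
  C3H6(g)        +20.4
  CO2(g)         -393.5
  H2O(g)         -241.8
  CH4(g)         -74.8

ΔH°rxn = -3050.3 kJ

Products: 5·(-393.5) + 4·(-241.8) + 1·(-74.8) = -3009.5
Reactants: 2·(+20.4) + 7·(+0.0) = +40.8
ΔH°rxn = (-3009.5) − (+40.8) = -3050.3 kJ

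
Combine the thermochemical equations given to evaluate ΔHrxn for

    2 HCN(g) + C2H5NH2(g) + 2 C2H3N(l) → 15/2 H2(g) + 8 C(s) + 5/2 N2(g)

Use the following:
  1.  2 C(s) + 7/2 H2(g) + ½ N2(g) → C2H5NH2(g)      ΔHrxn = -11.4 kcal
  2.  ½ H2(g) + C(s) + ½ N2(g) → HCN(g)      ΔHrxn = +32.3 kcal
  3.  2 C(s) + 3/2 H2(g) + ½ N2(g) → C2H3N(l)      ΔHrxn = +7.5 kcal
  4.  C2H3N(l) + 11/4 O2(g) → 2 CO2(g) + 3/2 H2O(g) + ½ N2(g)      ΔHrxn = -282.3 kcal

ΔHrxn = -68.2 kcal

eq. 1 reversed: +11.4 kcal
eq. 2 reversed and × 2: (-2)·(+32.3) = -64.6 kcal
eq. 3 reversed and × 2: (-2)·(+7.5) = -15.0 kcal
eq. 4: not needed.
Since enthalpy is a state function, ΔHrxn = (-1)·(-11.4) + (-2)·(+32.3) + (-2)·(+7.5) = -68.2 kcal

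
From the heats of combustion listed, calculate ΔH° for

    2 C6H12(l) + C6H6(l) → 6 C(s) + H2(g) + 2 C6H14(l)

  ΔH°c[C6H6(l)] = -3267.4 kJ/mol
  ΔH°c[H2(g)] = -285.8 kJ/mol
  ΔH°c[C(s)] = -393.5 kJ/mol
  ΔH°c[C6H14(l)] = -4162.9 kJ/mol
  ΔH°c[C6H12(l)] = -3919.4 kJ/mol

Using ΔH = Σ nΔHc°(reactants) − Σ nΔHc°(products):
= [2·(-3919.4) + 1·(-3267.4)] − [6·(-393.5) + 1·(-285.8) + 2·(-4162.9)]
= -133.6 kJ/mol

ΔH° = -133.6 kJ/mol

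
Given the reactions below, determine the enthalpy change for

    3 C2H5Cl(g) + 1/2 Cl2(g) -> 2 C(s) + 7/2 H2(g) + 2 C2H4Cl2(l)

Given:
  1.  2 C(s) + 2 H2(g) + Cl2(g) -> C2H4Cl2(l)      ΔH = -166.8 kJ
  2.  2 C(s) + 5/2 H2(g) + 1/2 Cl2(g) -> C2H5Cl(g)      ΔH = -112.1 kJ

ΔH = 2.7 kJ

eq. 1 × 2 (×2 to match 2 C2H4Cl2(l) in the target): (2)·(-166.8) = -333.6 kJ
eq. 2 reversed and × 3 (reverse to put C2H5Cl(g) on the reactant side; scale by 3 for the 3 C2H5Cl(g)): (-3)·(-112.1) = +336.3 kJ
ΔH = (-333.6) + (+336.3) = 2.7 kJ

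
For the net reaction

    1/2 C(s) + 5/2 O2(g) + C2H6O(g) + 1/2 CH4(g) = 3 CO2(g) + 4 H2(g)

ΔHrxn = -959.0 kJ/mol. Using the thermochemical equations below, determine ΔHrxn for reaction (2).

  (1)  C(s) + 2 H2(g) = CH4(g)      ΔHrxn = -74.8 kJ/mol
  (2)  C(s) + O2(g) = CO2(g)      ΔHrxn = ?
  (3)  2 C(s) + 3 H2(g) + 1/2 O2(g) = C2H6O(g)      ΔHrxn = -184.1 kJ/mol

(1) reversed and × 1/2 (CH4(g) must end up as a reactant; scale by 1/2 for the 1/2 CH4(g)): (-1/2)·(-74.8) = +37.4 kJ/mol
(2) × 3 (scale by 3 for the 3 CO2(g)): contributes 3·x
(3) reversed (C2H6O(g) must end up as a reactant): +184.1 kJ/mol
-959.0 = (+37.4) + (+184.1) + 3·x
x = (-959.0 − (+221.5)) / (3) = -393.5 kJ/mol

ΔHrxn = -393.5 kJ/mol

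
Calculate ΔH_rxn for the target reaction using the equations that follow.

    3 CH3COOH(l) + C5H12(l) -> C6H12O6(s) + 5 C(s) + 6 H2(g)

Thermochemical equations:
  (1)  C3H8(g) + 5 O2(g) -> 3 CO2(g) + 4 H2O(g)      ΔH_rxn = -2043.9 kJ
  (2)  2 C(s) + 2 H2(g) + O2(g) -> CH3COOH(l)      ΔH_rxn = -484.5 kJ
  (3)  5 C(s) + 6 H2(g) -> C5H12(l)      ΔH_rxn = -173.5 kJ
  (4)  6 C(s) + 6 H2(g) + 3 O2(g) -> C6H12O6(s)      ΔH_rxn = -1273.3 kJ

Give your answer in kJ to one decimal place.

ΔH_rxn = 353.7 kJ

(1): not needed.
(2) reversed and × 3: (-3)·(-484.5) = +1453.5 kJ
(3) reversed: +173.5 kJ
(4) as written: -1273.3 kJ
ΔH_rxn = (+1453.5) + (+173.5) + (-1273.3) = 353.7 kJ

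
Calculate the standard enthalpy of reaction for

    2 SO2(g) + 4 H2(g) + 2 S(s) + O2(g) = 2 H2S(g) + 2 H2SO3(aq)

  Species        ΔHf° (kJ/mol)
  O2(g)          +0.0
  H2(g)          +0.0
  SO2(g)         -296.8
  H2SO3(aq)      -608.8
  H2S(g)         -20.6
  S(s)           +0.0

Products: 2·(-20.6) + 2·(-608.8) = -1258.8
Reactants: 2·(-296.8) + 4·(+0.0) + 2·(+0.0) + 1·(+0.0) = -593.6
ΔH_rxn = (-1258.8) − (-593.6) = -665.2 kJ/mol

ΔH_rxn = -665.2 kJ/mol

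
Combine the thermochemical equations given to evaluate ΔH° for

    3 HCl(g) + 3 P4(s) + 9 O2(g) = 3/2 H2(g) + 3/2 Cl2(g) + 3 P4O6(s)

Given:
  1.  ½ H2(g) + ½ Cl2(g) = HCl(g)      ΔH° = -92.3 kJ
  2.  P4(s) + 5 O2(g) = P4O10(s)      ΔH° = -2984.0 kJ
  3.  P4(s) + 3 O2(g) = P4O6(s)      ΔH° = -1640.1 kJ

eq. 1 reversed and × 3 (HCl(g) must end up as a reactant; scale by 3 for the 3 HCl(g)): (-3)·(-92.3) = +276.9 kJ
eq. 2: not needed (P4O10(s) appears nowhere else).
eq. 3 × 3 (scale by 3 for the 3 P4O6(s)): (3)·(-1640.1) = -4920.3 kJ
Summing the manipulated equations, ΔH° = (-3)·(-92.3) + (3)·(-1640.1) = -4643.4 kJ

ΔH° = -4643.4 kJ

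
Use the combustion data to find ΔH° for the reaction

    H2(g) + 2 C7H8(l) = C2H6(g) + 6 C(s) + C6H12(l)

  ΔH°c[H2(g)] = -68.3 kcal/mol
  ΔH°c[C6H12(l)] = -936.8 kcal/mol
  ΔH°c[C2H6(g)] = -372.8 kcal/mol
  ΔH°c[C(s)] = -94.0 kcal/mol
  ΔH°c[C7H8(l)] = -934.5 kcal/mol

ΔH° = -63.7 kcal/mol

With combustion enthalpies, reactants minus products:
= [1·(-68.3) + 2·(-934.5)] − [1·(-372.8) + 6·(-94.0) + 1·(-936.8)]
= -63.7 kcal/mol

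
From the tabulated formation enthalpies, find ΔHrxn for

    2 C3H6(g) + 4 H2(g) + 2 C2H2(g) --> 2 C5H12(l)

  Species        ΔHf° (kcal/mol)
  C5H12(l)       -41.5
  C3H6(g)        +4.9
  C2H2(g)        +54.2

Products: 2·(-41.5) = -83.0
Reactants: 2·(+4.9) + 4·(+0.0) + 2·(+54.2) = +118.2
ΔHrxn = (-83.0) − (+118.2) = -201.2 kcal/mol

ΔHrxn = -201.2 kcal/mol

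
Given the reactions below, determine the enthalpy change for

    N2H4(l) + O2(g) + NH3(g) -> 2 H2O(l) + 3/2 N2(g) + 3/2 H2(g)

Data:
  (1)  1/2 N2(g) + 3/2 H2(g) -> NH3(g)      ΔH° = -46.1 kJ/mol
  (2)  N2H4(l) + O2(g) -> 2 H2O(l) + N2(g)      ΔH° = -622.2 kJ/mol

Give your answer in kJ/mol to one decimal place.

(1) reversed (reverse to put NH3(g) on the reactant side): +46.1 kJ/mol
(2) as written (N2H4(l) already on the reactant side): -622.2 kJ/mol
ΔH° = (-1)·(-46.1) + (1)·(-622.2) = -576.1 kJ/mol

ΔH° = -576.1 kJ/mol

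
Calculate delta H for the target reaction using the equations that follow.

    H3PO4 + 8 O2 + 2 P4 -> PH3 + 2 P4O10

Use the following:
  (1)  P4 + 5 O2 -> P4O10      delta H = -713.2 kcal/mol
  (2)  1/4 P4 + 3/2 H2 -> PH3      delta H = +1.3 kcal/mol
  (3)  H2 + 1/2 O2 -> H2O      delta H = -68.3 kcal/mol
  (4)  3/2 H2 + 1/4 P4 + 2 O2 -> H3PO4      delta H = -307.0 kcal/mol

delta H = -1118.1 kcal/mol

(1) × 2: (2)·(-713.2) = -1426.4 kcal/mol
(2) as written: +1.3 kcal/mol
(3): not needed.
(4) reversed: +307.0 kcal/mol
delta H = (2)·(-713.2) + (1)·(+1.3) + (-1)·(-307.0) = -1118.1 kcal/mol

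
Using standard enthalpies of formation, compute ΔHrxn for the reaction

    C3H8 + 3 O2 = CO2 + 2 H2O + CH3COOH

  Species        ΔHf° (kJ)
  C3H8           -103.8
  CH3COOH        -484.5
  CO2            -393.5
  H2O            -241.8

ΔHrxn = -1257.8 kJ

ΔH°rxn = Σ nΔHf°(products) − Σ nΔHf°(reactants).
Products: 1·(-393.5) + 2·(-241.8) + 1·(-484.5) = -1361.6
Reactants: 1·(-103.8) + 3·(+0.0) = -103.8
ΔHrxn = (-1361.6) − (-103.8) = -1257.8 kJ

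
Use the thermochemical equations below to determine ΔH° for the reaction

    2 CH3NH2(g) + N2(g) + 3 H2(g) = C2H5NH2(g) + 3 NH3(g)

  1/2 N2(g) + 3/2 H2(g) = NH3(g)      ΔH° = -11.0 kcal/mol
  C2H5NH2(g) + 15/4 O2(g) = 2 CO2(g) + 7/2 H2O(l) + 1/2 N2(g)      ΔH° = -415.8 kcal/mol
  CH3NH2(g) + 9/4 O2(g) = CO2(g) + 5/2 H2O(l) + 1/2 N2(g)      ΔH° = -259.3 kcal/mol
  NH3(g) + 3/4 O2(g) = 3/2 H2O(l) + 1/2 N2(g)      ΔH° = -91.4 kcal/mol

ΔH° = -33.4 kcal/mol

equation 1 × 2 (scale by 2 for the 3 H2(g)): (2)·(-11.0) = -22.0 kcal/mol
equation 2 reversed (C2H5NH2(g) must end up as a product): +415.8 kcal/mol
equation 3 × 2 (scale by 2 for the 2 CH3NH2(g)): (2)·(-259.3) = -518.6 kcal/mol
equation 4 reversed: +91.4 kcal/mol
ΔH° = (2)·(-11.0) + (-1)·(-415.8) + (2)·(-259.3) + (-1)·(-91.4) = -33.4 kcal/mol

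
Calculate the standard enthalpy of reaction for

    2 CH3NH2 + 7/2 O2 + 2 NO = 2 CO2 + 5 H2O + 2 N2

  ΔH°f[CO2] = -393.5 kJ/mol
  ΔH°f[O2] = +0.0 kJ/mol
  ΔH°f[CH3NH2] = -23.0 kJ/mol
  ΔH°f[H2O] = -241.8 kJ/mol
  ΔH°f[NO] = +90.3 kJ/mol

ΔH_rxn = -2130.6 kJ/mol

Products: 2·(-393.5) + 5·(-241.8) + 2·(+0.0) = -1996.0
Reactants: 2·(-23.0) + 7/2·(+0.0) + 2·(+90.3) = +134.6
ΔH_rxn = (-1996.0) − (+134.6) = -2130.6 kJ/mol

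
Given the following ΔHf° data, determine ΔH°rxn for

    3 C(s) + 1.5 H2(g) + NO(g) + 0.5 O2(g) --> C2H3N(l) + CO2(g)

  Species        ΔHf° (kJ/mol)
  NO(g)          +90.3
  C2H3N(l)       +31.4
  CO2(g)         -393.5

ΔH°rxn = -452.4 kJ/mol

Products: 1·(+31.4) + 1·(-393.5) = -362.1
Reactants: 3·(+0.0) + 3/2·(+0.0) + 1·(+90.3) + 1/2·(+0.0) = +90.3
ΔH°rxn = (-362.1) − (+90.3) = -452.4 kJ/mol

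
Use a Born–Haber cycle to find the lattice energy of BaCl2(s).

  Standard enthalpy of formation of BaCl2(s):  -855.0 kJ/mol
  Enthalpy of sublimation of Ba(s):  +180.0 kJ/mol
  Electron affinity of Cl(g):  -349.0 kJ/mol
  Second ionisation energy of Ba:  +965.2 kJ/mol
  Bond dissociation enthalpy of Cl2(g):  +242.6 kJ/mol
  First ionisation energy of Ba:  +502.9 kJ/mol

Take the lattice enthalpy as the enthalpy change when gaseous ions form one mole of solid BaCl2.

ΔHf° = 1·ΔHsub + 1·(ΣIE) + 1·D(Cl2) + 2·EA + U
-855.0 = 1·(+180.0) + 1·(+1468.1) + 1·(+242.6) + 2·(-349.0) + U
U = -855.0 − (+1192.7) = -2047.7 kJ/mol

U = -2047.7 kJ/mol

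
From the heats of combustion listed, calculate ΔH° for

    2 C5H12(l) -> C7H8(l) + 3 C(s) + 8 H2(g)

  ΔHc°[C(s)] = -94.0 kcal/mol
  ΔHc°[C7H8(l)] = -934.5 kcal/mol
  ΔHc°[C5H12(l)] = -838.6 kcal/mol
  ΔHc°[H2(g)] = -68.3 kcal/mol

With combustion enthalpies, reactants minus products:
= [2·(-838.6)] − [1·(-934.5) + 3·(-94.0) + 8·(-68.3)]
= 85.7 kcal/mol

ΔH° = 85.7 kcal/mol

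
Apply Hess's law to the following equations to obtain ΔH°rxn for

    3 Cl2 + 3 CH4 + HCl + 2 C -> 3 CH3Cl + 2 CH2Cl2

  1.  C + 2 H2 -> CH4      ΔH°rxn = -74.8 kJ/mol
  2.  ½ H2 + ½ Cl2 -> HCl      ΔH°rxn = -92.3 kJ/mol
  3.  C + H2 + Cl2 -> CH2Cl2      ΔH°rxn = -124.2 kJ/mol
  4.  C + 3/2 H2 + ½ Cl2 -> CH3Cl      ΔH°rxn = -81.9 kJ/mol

eq. 1 reversed and × 3 (CH4 must end up as a reactant; ×3 to match 3 CH4 in the target): (-3)·(-74.8) = +224.4 kJ/mol
eq. 2 reversed (reverse to put HCl on the reactant side): +92.3 kJ/mol
eq. 3 × 2 (scale by 2 for the 2 CH2Cl2): (2)·(-124.2) = -248.4 kJ/mol
eq. 4 × 3 (×3 to match 3 CH3Cl in the target): (3)·(-81.9) = -245.7 kJ/mol
By Hess's law, ΔH°rxn = (+224.4) + (+92.3) + (-248.4) + (-245.7) = -177.4 kJ/mol

ΔH°rxn = -177.4 kJ/mol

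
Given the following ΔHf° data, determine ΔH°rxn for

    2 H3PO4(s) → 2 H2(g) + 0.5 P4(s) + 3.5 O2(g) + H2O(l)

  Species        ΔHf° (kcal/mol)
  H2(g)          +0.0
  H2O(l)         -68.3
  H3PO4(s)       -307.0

Products: 2·(+0.0) + 1/2·(+0.0) + 7/2·(+0.0) + 1·(-68.3) = -68.3
Reactants: 2·(-307.0) = -614.0
ΔH°rxn = (-68.3) − (-614.0) = 545.7 kcal/mol

ΔH°rxn = 545.7 kcal/mol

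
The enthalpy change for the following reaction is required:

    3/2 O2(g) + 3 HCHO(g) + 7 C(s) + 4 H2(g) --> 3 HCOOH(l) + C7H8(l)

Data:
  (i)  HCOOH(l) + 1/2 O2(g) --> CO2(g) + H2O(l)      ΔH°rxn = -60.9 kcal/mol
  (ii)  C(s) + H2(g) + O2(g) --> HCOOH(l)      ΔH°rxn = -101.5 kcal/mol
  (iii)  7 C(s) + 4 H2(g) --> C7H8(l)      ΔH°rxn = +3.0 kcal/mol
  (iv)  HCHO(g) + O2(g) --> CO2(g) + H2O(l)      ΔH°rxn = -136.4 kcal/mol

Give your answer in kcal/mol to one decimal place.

ΔH°rxn = -223.5 kcal/mol

(i) reversed and × 3: (-3)·(-60.9) = +182.7 kcal/mol
(ii): not needed.
(iii) as written (C7H8(l) already on the product side): +3.0 kcal/mol
(iv) × 3 (×3 to match 3 HCHO(g) in the target): (3)·(-136.4) = -409.2 kcal/mol
By Hess's law, ΔH°rxn = (+182.7) + (+3.0) + (-409.2) = -223.5 kcal/mol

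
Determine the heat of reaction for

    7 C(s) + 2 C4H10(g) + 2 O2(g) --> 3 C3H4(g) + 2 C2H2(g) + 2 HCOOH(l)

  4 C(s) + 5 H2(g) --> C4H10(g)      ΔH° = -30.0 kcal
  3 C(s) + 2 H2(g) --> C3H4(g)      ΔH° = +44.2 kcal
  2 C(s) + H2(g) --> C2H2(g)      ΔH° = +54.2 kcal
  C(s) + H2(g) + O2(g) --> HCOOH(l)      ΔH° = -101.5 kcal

ΔH° = 98.0 kcal

equation 1 reversed and × 2: (-2)·(-30.0) = +60.0 kcal
equation 2 × 3: (3)·(+44.2) = +132.6 kcal
equation 3 × 2: (2)·(+54.2) = +108.4 kcal
equation 4 × 2: (2)·(-101.5) = -203.0 kcal
ΔH° = (+60.0) + (+132.6) + (+108.4) + (-203.0) = 98.0 kcal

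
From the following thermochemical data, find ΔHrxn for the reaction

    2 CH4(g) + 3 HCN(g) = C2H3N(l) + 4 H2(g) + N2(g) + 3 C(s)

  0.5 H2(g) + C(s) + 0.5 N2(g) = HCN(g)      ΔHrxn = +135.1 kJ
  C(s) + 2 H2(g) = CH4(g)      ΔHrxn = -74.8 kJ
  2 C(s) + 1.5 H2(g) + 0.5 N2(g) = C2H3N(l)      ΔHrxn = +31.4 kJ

ΔHrxn = -224.3 kJ

equation 1 reversed and × 3: (-3)·(+135.1) = -405.3 kJ
equation 2 reversed and × 2: (-2)·(-74.8) = +149.6 kJ
equation 3 as written: +31.4 kJ
Combining the equations, ΔHrxn = (-3)·(+135.1) + (-2)·(-74.8) + (1)·(+31.4) = -224.3 kJ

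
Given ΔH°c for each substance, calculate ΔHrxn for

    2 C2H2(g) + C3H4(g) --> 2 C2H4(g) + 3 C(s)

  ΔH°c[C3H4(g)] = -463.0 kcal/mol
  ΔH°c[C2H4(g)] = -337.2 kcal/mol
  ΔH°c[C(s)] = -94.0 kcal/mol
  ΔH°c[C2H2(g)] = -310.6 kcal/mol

Using ΔH = Σ nΔHc°(reactants) − Σ nΔHc°(products):
= [2·(-310.6) + 1·(-463.0)] − [2·(-337.2) + 3·(-94.0)]
= -127.8 kcal/mol

ΔHrxn = -127.8 kcal/mol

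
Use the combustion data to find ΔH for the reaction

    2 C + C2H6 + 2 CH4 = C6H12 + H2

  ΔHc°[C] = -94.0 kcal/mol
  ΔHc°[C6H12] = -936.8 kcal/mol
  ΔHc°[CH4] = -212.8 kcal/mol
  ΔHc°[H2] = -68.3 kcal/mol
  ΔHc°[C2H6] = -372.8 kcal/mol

ΔH = 18.7 kcal/mol

With combustion enthalpies, reactants minus products:
= [2·(-94.0) + 1·(-372.8) + 2·(-212.8)] − [1·(-936.8) + 1·(-68.3)]
= 18.7 kcal/mol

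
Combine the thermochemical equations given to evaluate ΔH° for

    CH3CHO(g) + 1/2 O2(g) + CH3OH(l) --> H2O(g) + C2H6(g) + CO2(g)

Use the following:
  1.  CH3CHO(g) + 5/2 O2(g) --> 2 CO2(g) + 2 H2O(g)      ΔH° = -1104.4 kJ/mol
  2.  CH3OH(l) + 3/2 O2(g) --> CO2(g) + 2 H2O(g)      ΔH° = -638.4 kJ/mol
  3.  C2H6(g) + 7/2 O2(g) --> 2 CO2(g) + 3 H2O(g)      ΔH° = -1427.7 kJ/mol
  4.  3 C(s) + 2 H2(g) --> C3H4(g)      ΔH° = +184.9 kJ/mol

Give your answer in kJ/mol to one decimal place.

ΔH° = -315.1 kJ/mol

eq. 1 as written (CH3CHO(g) already on the reactant side): -1104.4 kJ/mol
eq. 2 as written (CH3OH(l) already on the reactant side): -638.4 kJ/mol
eq. 3 reversed (reverse to put C2H6(g) on the product side): +1427.7 kJ/mol
eq. 4: not needed (H2(g) appears nowhere else).
ΔH° = (-1104.4) + (-638.4) + (+1427.7) = -315.1 kJ/mol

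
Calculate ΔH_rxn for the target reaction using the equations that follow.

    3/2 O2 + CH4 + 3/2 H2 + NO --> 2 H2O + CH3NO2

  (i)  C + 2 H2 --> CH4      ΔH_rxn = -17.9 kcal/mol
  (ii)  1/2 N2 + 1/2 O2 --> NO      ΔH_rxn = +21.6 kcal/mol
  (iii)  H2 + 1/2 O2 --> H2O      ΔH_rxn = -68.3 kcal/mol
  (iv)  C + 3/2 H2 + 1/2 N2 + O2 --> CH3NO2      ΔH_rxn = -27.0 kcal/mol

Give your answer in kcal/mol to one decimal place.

ΔH_rxn = -167.3 kcal/mol

(i) reversed (reverse to put CH4 on the reactant side): +17.9 kcal/mol
(ii) reversed (NO must end up as a reactant): -21.6 kcal/mol
(iii) × 2 (scale by 2 for the 2 H2O): (2)·(-68.3) = -136.6 kcal/mol
(iv) as written (CH3NO2 already on the product side): -27.0 kcal/mol
By Hess's law, ΔH_rxn = (-1)·(-17.9) + (-1)·(+21.6) + (2)·(-68.3) + (1)·(-27.0) = -167.3 kcal/mol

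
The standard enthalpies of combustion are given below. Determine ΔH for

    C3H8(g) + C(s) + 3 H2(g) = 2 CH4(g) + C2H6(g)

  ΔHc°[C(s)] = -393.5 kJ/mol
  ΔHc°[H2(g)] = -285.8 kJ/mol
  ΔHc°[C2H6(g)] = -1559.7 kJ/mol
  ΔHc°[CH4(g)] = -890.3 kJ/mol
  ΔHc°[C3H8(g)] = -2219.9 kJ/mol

ΔH = -130.5 kJ/mol

Using ΔH = Σ nΔHc°(reactants) − Σ nΔHc°(products):
= [1·(-2219.9) + 1·(-393.5) + 3·(-285.8)] − [2·(-890.3) + 1·(-1559.7)]
= -130.5 kJ/mol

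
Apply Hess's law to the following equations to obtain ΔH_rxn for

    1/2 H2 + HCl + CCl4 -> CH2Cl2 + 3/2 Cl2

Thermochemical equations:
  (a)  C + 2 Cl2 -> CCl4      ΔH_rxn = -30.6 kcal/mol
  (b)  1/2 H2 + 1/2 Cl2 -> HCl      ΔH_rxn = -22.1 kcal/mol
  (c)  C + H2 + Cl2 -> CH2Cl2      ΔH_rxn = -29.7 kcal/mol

ΔH_rxn = 23.0 kcal/mol

(a) reversed (CCl4 must end up as a reactant): +30.6 kcal/mol
(b) reversed (HCl must end up as a reactant): +22.1 kcal/mol
(c) as written (CH2Cl2 already on the product side): -29.7 kcal/mol
ΔH_rxn = (+30.6) + (+22.1) + (-29.7) = 23.0 kcal/mol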